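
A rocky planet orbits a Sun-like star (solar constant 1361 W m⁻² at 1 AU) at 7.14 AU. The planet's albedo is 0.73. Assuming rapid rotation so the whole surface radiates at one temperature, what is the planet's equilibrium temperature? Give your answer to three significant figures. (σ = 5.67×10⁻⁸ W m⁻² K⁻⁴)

T_eq ≈ 75.1 K

Flux at 7.14 AU: S = 1361/7.14² = 26.7 W m⁻².
Energy balance: absorbed = emitted ⇒ πR²·S(1−A) = 4πR²·σT_eq⁴, so T_eq⁴ = S(1−A)/(4σ).
T_eq = [26.7 × 0.27 / (4 × 5.67×10⁻⁸)]^(1/4) = (3.18×10⁷)^(1/4) = 75.1 K.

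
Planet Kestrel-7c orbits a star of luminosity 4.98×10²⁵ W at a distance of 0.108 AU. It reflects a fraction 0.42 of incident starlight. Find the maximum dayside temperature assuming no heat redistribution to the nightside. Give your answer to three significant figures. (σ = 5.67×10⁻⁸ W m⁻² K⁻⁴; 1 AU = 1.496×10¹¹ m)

d = 0.108 AU = 1.62×10¹⁰ m.
Flux: S = L/(4πd²) = 4.98×10²⁵/(4π×(1.62×10¹⁰)²) = 1.52×10⁴ W m⁻².
With no redistribution each surface element balances locally: S(1−A) = σT⁴.
T = [1.52×10⁴ × 0.58 / 5.67×10⁻⁸]^(1/4) = (1.55×10¹¹)^(1/4) = 628 K.

T_ss ≈ 628 K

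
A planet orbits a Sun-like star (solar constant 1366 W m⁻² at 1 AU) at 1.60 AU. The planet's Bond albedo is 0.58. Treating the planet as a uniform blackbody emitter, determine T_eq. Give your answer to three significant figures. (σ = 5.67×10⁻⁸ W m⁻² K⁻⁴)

Flux at 1.60 AU: S = 1366/1.60² = 534 W m⁻².
Energy balance: absorbed = emitted ⇒ πR²·S(1−A) = 4πR²·σT_eq⁴, so T_eq⁴ = S(1−A)/(4σ).
T_eq = [534 × 0.42 / (4 × 5.67×10⁻⁸)]^(1/4) = (9.88×10⁸)^(1/4) = 177 K.

T_eq ≈ 177 K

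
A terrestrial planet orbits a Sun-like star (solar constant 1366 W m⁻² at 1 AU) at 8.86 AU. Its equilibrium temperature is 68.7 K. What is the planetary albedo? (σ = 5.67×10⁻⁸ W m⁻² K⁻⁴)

Flux at 8.86 AU: S = 1366/8.86² = 17.4 W m⁻².
From T_eq⁴ = S(1−A)/(4σ): 1−A = 4σT_eq⁴/S.
1−A = 4 × 5.67×10⁻⁸ × (68.7)⁴ / 17.4 = 0.290.

A ≈ 0.71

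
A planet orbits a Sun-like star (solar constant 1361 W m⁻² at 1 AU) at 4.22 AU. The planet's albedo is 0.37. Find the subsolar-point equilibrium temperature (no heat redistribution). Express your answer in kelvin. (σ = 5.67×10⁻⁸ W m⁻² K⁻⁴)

T_ss ≈ 171 K

Flux at 4.22 AU: S = 1361/4.22² = 76.4 W m⁻².
At the subsolar point the surface absorbs S(1−A) and emits σT⁴ per unit area — no factor of 4, since only the local patch is in balance.
T = [76.4 × 0.63 / 5.67×10⁻⁸]^(1/4) = (8.49×10⁸)^(1/4) = 171 K.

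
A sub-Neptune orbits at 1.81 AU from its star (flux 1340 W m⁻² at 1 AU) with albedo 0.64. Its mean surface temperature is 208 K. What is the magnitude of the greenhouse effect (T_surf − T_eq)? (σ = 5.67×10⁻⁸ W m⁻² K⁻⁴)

ΔT ≈ 48.4 K

S = 1340/1.81² = 409.0 W m⁻².
T_eq = [S(1−A)/(4σ)]^(1/4) = [409.0×0.36/(4×5.67×10⁻⁸)]^(1/4) = 159.6 K.
ΔT = T_surf − T_eq = 208 − 159.6.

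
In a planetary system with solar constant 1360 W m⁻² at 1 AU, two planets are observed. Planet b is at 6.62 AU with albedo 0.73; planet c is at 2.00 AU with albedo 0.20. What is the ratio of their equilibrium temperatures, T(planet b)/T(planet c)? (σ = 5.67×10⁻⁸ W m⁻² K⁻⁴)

T_eq = [S₀(1−A)/(4σd²)]^(1/4), so T ∝ (1−A)^(1/4) / √d.
T₁ = [1360×0.27/(4×5.67×10⁻⁸×6.62²)]^(1/4) = 77.96 K.
T₂ = [1360×0.80/(4×5.67×10⁻⁸×2.00²)]^(1/4) = 186.09 K.

T₁/T₂ ≈ 0.419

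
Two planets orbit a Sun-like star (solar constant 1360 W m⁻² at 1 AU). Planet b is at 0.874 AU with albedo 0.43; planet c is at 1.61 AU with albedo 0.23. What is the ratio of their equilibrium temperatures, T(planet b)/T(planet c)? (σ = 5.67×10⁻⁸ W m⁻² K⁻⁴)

T_eq = [S₀(1−A)/(4σd²)]^(1/4), so T ∝ (1−A)^(1/4) / √d.
T₁ = [1360×0.57/(4×5.67×10⁻⁸×0.874²)]^(1/4) = 258.63 K.
T₂ = [1360×0.77/(4×5.67×10⁻⁸×1.61²)]^(1/4) = 205.44 K.

T₁/T₂ ≈ 1.259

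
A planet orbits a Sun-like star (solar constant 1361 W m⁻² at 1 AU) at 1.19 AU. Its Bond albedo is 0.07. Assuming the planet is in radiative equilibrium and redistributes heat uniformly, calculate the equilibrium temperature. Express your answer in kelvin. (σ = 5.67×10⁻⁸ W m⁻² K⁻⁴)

Flux at 1.19 AU: S = 1361/1.19² = 961 W m⁻².
Energy balance: absorbed = emitted ⇒ πR²·S(1−A) = 4πR²·σT_eq⁴, so T_eq⁴ = S(1−A)/(4σ).
T_eq = [961 × 0.93 / (4 × 5.67×10⁻⁸)]^(1/4) = (3.94×10⁹)^(1/4) = 251 K.

T_eq ≈ 251 K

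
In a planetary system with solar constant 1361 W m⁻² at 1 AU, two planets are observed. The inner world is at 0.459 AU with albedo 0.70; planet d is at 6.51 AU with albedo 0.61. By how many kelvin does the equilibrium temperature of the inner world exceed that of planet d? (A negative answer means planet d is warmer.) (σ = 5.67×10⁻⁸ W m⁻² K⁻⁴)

T_eq = [S₀(1−A)/(4σd²)]^(1/4), so T ∝ (1−A)^(1/4) / √d.
T₁ = [1361×0.30/(4×5.67×10⁻⁸×0.459²)]^(1/4) = 304.04 K.
T₂ = [1361×0.39/(4×5.67×10⁻⁸×6.51²)]^(1/4) = 86.20 K.

ΔT ≈ 217.8 K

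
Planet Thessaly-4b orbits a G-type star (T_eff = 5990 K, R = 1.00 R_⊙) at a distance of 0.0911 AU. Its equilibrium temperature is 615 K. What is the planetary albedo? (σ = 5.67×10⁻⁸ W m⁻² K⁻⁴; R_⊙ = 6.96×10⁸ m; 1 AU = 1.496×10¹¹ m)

A ≈ 0.83

R_⋆ = 1.00 × 6.96×10⁸ = 6.96×10⁸ m.
d = 0.0911 AU = 1.36×10¹⁰ m.
L = 4πR_⋆²σT_⋆⁴ = 4π(6.96×10⁸)² × 5.67×10⁻⁸ × (5990)⁴ = 4.44×10²⁶ W.
S = L/(4πd²) = 1.90×10⁵ W m⁻².
From T_eq⁴ = S(1−A)/(4σ): 1−A = 4σT_eq⁴/S.
1−A = 4 × 5.67×10⁻⁸ × (615)⁴ / 1.90×10⁵ = 0.170.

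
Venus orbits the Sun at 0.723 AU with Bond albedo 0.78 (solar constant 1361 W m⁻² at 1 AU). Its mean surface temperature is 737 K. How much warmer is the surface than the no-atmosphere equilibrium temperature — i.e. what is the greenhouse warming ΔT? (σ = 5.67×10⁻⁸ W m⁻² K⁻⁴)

ΔT ≈ 512.8 K

S = 1361/0.723² = 2604 W m⁻².
T_eq = [S(1−A)/(4σ)]^(1/4) = [2604×0.22/(4×5.67×10⁻⁸)]^(1/4) = 224.2 K.
ΔT = T_surf − T_eq = 737 − 224.2.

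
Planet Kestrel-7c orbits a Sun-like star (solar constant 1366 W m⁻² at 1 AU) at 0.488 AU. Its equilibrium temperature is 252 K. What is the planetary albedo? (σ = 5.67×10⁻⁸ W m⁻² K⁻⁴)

Flux at 0.488 AU: S = 1366/0.488² = 5740 W m⁻².
From T_eq⁴ = S(1−A)/(4σ): 1−A = 4σT_eq⁴/S.
1−A = 4 × 5.67×10⁻⁸ × (252)⁴ / 5740 = 0.159.

A ≈ 0.84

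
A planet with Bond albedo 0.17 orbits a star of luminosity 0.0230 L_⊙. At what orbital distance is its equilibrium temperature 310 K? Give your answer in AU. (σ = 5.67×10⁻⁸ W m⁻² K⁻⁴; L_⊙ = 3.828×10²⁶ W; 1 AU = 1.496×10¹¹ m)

L = 0.0230 × 3.828×10²⁶ = 8.80×10²⁴ W.
From T_eq⁴ = L(1−A)/(16πσd²): d = √[L(1−A)/(16πσT_eq⁴)].
d = √[8.80×10²⁴ × 0.83 / (16π × 5.67×10⁻⁸ × (310)⁴)] = 1.67×10¹⁰ m = 0.111 AU.

d ≈ 0.111 AU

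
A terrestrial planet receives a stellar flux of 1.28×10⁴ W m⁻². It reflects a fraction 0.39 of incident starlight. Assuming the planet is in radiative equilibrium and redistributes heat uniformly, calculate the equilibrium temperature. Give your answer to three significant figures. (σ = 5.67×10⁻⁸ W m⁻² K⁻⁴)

Energy balance: absorbed = emitted ⇒ πR²·S(1−A) = 4πR²·σT_eq⁴, so T_eq⁴ = S(1−A)/(4σ).
T_eq = [1.28×10⁴ × 0.61 / (4 × 5.67×10⁻⁸)]^(1/4) = (3.44×10¹⁰)^(1/4) = 431 K.

T_eq ≈ 431 K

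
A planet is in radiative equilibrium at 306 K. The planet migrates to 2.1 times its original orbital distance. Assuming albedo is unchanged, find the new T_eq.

T_eq ≈ 211 K

T_eq ∝ L^(1/4) · d^(−1/2).
T′ = 306 / 2.1^(1/2) = 211 K.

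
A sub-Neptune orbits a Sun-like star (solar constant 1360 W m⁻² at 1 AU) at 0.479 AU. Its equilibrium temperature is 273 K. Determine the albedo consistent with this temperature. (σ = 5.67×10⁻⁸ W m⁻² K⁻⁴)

Flux at 0.479 AU: S = 1360/0.479² = 5930 W m⁻².
From T_eq⁴ = S(1−A)/(4σ): 1−A = 4σT_eq⁴/S.
1−A = 4 × 5.67×10⁻⁸ × (273)⁴ / 5930 = 0.213.

A ≈ 0.79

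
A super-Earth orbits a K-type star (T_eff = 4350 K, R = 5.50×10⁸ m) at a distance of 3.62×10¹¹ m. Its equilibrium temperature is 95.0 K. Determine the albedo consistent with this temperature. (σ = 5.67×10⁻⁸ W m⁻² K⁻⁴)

A ≈ 0.61

L = 4πR_⋆²σT_⋆⁴ = 4π(5.50×10⁸)² × 5.67×10⁻⁸ × (4350)⁴ = 7.72×10²⁵ W.
S = L/(4πd²) = 46.9 W m⁻².
From T_eq⁴ = S(1−A)/(4σ): 1−A = 4σT_eq⁴/S.
1−A = 4 × 5.67×10⁻⁸ × (95.0)⁴ / 46.9 = 0.394.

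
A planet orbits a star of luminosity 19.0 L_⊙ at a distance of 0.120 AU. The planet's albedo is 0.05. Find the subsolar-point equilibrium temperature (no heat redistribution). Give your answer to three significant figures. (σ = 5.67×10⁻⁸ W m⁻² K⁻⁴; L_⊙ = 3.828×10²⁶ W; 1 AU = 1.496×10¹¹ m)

d = 0.120 AU = 1.80×10¹⁰ m.
L = 19.0 × 3.828×10²⁶ = 7.27×10²⁷ W.
Flux: S = L/(4πd²) = 7.27×10²⁷/(4π×(1.80×10¹⁰)²) = 1.80×10⁶ W m⁻².
At the subsolar point the surface absorbs S(1−A) and emits σT⁴ per unit area — no factor of 4, since only the local patch is in balance.
T = [1.80×10⁶ × 0.95 / 5.67×10⁻⁸]^(1/4) = (3.01×10¹³)^(1/4) = 2340 K.

T_ss ≈ 2340 K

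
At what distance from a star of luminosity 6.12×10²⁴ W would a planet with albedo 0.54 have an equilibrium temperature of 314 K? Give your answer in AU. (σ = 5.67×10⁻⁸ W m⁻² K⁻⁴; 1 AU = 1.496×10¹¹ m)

d ≈ 0.0674 AU

From T_eq⁴ = L(1−A)/(16πσd²): d = √[L(1−A)/(16πσT_eq⁴)].
d = √[6.12×10²⁴ × 0.46 / (16π × 5.67×10⁻⁸ × (314)⁴)] = 1.01×10¹⁰ m = 0.0674 AU.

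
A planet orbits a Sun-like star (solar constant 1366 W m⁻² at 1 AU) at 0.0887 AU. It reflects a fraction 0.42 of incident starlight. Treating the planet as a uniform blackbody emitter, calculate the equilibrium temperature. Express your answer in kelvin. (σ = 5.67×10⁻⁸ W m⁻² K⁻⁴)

Flux at 0.0887 AU: S = 1366/0.0887² = 1.74×10⁵ W m⁻².
Energy balance: absorbed = emitted ⇒ πR²·S(1−A) = 4πR²·σT_eq⁴, so T_eq⁴ = S(1−A)/(4σ).
T_eq = [1.74×10⁵ × 0.58 / (4 × 5.67×10⁻⁸)]^(1/4) = (4.44×10¹¹)^(1/4) = 816 K.

T_eq ≈ 816 K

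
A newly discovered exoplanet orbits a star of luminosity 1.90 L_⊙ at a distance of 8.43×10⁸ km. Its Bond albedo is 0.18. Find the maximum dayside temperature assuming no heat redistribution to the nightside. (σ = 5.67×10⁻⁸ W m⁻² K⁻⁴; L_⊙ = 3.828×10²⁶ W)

T_ss ≈ 185 K

d = 8.43×10⁸ km = 8.43×10¹¹ m.
L = 1.90 × 3.828×10²⁶ = 7.27×10²⁶ W.
Flux: S = L/(4πd²) = 7.27×10²⁶/(4π×(8.43×10¹¹)²) = 81.4 W m⁻².
With no redistribution each surface element balances locally: S(1−A) = σT⁴.
T = [81.4 × 0.82 / 5.67×10⁻⁸]^(1/4) = (1.18×10⁹)^(1/4) = 185 K.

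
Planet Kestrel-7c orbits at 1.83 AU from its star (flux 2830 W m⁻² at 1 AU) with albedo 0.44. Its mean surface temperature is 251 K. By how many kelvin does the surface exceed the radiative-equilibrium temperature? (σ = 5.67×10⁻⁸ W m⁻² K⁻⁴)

S = 2830/1.83² = 845.1 W m⁻².
T_eq = [S(1−A)/(4σ)]^(1/4) = [845.1×0.56/(4×5.67×10⁻⁸)]^(1/4) = 213.7 K.
ΔT = T_surf − T_eq = 251 − 213.7.

ΔT ≈ 37.3 K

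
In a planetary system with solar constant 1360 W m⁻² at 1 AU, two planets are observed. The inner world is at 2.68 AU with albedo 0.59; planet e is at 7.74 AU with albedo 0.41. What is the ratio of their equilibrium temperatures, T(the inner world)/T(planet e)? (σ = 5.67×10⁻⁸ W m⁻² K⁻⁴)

T₁/T₂ ≈ 1.552

T_eq = [S₀(1−A)/(4σd²)]^(1/4), so T ∝ (1−A)^(1/4) / √d.
T₁ = [1360×0.41/(4×5.67×10⁻⁸×2.68²)]^(1/4) = 136.02 K.
T₂ = [1360×0.59/(4×5.67×10⁻⁸×7.74²)]^(1/4) = 87.66 K.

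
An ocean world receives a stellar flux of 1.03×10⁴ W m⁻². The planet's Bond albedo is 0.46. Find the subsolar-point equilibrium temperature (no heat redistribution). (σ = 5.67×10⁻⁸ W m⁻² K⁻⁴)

At the subsolar point the surface absorbs S(1−A) and emits σT⁴ per unit area — no factor of 4, since only the local patch is in balance.
T = [1.03×10⁴ × 0.54 / 5.67×10⁻⁸]^(1/4) = (9.81×10¹⁰)^(1/4) = 560 K.

T_ss ≈ 560 K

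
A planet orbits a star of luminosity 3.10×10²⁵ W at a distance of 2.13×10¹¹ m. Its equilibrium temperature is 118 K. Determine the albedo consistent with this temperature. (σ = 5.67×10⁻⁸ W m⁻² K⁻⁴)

Flux: S = L/(4πd²) = 3.10×10²⁵/(4π×(2.13×10¹¹)²) = 54.4 W m⁻².
From T_eq⁴ = S(1−A)/(4σ): 1−A = 4σT_eq⁴/S.
1−A = 4 × 5.67×10⁻⁸ × (118)⁴ / 54.4 = 0.809.

A ≈ 0.19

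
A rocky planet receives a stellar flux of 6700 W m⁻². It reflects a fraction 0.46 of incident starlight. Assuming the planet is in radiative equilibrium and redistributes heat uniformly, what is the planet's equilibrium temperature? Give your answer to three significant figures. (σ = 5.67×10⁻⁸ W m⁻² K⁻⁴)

Energy balance: absorbed = emitted ⇒ πR²·S(1−A) = 4πR²·σT_eq⁴, so T_eq⁴ = S(1−A)/(4σ).
T_eq = [6700 × 0.54 / (4 × 5.67×10⁻⁸)]^(1/4) = (1.60×10¹⁰)^(1/4) = 355 K.

T_eq ≈ 355 K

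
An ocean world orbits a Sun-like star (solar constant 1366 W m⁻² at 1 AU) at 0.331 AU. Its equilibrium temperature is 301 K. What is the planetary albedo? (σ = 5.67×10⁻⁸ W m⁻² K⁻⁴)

A ≈ 0.85

Flux at 0.331 AU: S = 1366/0.331² = 1.25×10⁴ W m⁻².
From T_eq⁴ = S(1−A)/(4σ): 1−A = 4σT_eq⁴/S.
1−A = 4 × 5.67×10⁻⁸ × (301)⁴ / 1.25×10⁴ = 0.149.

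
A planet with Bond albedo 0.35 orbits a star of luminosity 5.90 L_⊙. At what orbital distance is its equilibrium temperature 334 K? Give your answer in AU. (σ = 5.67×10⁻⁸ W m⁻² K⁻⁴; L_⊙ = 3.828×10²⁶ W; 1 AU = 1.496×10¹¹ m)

d ≈ 1.36 AU

L = 5.90 × 3.828×10²⁶ = 2.26×10²⁷ W.
From T_eq⁴ = L(1−A)/(16πσd²): d = √[L(1−A)/(16πσT_eq⁴)].
d = √[2.26×10²⁷ × 0.65 / (16π × 5.67×10⁻⁸ × (334)⁴)] = 2.03×10¹¹ m = 1.36 AU.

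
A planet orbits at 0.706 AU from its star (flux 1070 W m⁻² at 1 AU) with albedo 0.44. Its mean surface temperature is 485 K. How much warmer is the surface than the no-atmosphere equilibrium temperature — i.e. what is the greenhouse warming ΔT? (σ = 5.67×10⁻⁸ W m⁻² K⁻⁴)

ΔT ≈ 215.2 K

S = 1070/0.706² = 2147 W m⁻².
T_eq = [S(1−A)/(4σ)]^(1/4) = [2147×0.56/(4×5.67×10⁻⁸)]^(1/4) = 269.8 K.
ΔT = T_surf − T_eq = 485 − 269.8.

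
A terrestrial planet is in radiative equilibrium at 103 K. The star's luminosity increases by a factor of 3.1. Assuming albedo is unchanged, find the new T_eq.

T_eq ≈ 137 K

T_eq ∝ L^(1/4) · d^(−1/2).
T′ = 103 × 3.1^(1/4) = 137 K.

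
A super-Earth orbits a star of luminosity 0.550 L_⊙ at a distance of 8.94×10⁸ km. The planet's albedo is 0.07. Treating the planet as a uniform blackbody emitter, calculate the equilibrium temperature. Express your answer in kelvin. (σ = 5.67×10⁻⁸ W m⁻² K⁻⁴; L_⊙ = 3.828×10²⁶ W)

d = 8.94×10⁸ km = 8.94×10¹¹ m.
L = 0.550 × 3.828×10²⁶ = 2.11×10²⁶ W.
Flux: S = L/(4πd²) = 2.11×10²⁶/(4π×(8.94×10¹¹)²) = 21.0 W m⁻².
Energy balance: absorbed = emitted ⇒ πR²·S(1−A) = 4πR²·σT_eq⁴, so T_eq⁴ = S(1−A)/(4σ).
T_eq = [21.0 × 0.93 / (4 × 5.67×10⁻⁸)]^(1/4) = (8.60×10⁷)^(1/4) = 96.3 K.

T_eq ≈ 96.3 K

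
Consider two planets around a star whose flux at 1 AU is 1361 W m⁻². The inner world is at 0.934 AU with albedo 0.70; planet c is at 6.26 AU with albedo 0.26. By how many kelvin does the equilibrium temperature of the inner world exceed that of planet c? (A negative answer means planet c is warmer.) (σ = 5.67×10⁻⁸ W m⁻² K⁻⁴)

ΔT ≈ 110.0 K

T_eq = [S₀(1−A)/(4σd²)]^(1/4), so T ∝ (1−A)^(1/4) / √d.
T₁ = [1361×0.30/(4×5.67×10⁻⁸×0.934²)]^(1/4) = 213.14 K.
T₂ = [1361×0.74/(4×5.67×10⁻⁸×6.26²)]^(1/4) = 103.18 K.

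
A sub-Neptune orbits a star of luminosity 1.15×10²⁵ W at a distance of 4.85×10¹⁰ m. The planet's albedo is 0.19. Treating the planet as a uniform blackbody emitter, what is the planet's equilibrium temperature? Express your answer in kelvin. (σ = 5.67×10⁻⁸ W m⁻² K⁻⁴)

Flux: S = L/(4πd²) = 1.15×10²⁵/(4π×(4.85×10¹⁰)²) = 389 W m⁻².
Energy balance: absorbed = emitted ⇒ πR²·S(1−A) = 4πR²·σT_eq⁴, so T_eq⁴ = S(1−A)/(4σ).
T_eq = [389 × 0.81 / (4 × 5.67×10⁻⁸)]^(1/4) = (1.39×10⁹)^(1/4) = 193 K.

T_eq ≈ 193 K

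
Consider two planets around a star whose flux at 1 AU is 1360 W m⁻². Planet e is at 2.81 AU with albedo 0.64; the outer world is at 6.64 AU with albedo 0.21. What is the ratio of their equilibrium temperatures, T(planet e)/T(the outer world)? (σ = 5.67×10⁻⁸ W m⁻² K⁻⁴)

T₁/T₂ ≈ 1.263

T_eq = [S₀(1−A)/(4σd²)]^(1/4), so T ∝ (1−A)^(1/4) / √d.
T₁ = [1360×0.36/(4×5.67×10⁻⁸×2.81²)]^(1/4) = 128.59 K.
T₂ = [1360×0.79/(4×5.67×10⁻⁸×6.64²)]^(1/4) = 101.81 K.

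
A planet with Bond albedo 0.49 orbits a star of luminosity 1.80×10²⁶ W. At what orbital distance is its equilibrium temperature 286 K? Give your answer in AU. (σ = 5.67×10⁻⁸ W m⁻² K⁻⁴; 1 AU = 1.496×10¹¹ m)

From T_eq⁴ = L(1−A)/(16πσd²): d = √[L(1−A)/(16πσT_eq⁴)].
d = √[1.80×10²⁶ × 0.51 / (16π × 5.67×10⁻⁸ × (286)⁴)] = 6.94×10¹⁰ m = 0.464 AU.

d ≈ 0.464 AU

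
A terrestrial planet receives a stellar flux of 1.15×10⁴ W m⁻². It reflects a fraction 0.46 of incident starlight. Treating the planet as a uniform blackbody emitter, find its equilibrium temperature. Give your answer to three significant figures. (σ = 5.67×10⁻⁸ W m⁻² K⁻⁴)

T_eq ≈ 407 K

Energy balance: absorbed = emitted ⇒ πR²·S(1−A) = 4πR²·σT_eq⁴, so T_eq⁴ = S(1−A)/(4σ).
T_eq = [1.15×10⁴ × 0.54 / (4 × 5.67×10⁻⁸)]^(1/4) = (2.74×10¹⁰)^(1/4) = 407 K.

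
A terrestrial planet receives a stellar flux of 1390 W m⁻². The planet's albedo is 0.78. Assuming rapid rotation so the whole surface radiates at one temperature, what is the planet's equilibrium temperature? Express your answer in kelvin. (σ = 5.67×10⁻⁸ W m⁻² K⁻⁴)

Energy balance: absorbed = emitted ⇒ πR²·S(1−A) = 4πR²·σT_eq⁴, so T_eq⁴ = S(1−A)/(4σ).
T_eq = [1390 × 0.22 / (4 × 5.67×10⁻⁸)]^(1/4) = (1.35×10⁹)^(1/4) = 192 K.

T_eq ≈ 192 K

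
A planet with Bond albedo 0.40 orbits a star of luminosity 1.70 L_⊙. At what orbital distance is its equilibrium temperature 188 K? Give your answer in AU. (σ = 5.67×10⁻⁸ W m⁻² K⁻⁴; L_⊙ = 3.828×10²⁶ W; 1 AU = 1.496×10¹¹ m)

d ≈ 2.21 AU

L = 1.70 × 3.828×10²⁶ = 6.51×10²⁶ W.
From T_eq⁴ = L(1−A)/(16πσd²): d = √[L(1−A)/(16πσT_eq⁴)].
d = √[6.51×10²⁶ × 0.60 / (16π × 5.67×10⁻⁸ × (188)⁴)] = 3.31×10¹¹ m = 2.21 AU.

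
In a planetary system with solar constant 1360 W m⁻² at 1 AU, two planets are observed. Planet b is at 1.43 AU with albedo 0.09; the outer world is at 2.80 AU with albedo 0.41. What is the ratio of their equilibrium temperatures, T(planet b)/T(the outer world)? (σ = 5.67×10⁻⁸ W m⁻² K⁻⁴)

T_eq = [S₀(1−A)/(4σd²)]^(1/4), so T ∝ (1−A)^(1/4) / √d.
T₁ = [1360×0.91/(4×5.67×10⁻⁸×1.43²)]^(1/4) = 227.28 K.
T₂ = [1360×0.59/(4×5.67×10⁻⁸×2.80²)]^(1/4) = 145.75 K.

T₁/T₂ ≈ 1.559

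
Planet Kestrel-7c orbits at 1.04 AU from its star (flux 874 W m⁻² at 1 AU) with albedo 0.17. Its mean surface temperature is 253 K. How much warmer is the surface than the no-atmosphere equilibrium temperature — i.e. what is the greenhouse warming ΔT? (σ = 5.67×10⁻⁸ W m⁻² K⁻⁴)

S = 874/1.04² = 808.1 W m⁻².
T_eq = [S(1−A)/(4σ)]^(1/4) = [808.1×0.83/(4×5.67×10⁻⁸)]^(1/4) = 233.2 K.
ΔT = T_surf − T_eq = 253 − 233.2.

ΔT ≈ 19.8 K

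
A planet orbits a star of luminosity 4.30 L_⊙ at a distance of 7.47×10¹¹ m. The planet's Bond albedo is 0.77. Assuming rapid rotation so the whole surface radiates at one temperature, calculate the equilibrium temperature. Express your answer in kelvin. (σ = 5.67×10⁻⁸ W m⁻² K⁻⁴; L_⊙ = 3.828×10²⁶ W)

L = 4.30 × 3.828×10²⁶ = 1.65×10²⁷ W.
Flux: S = L/(4πd²) = 1.65×10²⁷/(4π×(7.47×10¹¹)²) = 235 W m⁻².
Energy balance: absorbed = emitted ⇒ πR²·S(1−A) = 4πR²·σT_eq⁴, so T_eq⁴ = S(1−A)/(4σ).
T_eq = [235 × 0.23 / (4 × 5.67×10⁻⁸)]^(1/4) = (2.38×10⁸)^(1/4) = 124 K.

T_eq ≈ 124 K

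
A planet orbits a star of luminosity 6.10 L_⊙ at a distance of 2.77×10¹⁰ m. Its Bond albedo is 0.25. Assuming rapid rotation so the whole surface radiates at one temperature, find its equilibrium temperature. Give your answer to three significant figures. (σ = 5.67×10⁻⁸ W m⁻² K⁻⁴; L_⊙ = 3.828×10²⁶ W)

T_eq ≈ 946 K

L = 6.10 × 3.828×10²⁶ = 2.34×10²⁷ W.
Flux: S = L/(4πd²) = 2.34×10²⁷/(4π×(2.77×10¹⁰)²) = 2.42×10⁵ W m⁻².
Energy balance: absorbed = emitted ⇒ πR²·S(1−A) = 4πR²·σT_eq⁴, so T_eq⁴ = S(1−A)/(4σ).
T_eq = [2.42×10⁵ × 0.75 / (4 × 5.67×10⁻⁸)]^(1/4) = (8.01×10¹¹)^(1/4) = 946 K.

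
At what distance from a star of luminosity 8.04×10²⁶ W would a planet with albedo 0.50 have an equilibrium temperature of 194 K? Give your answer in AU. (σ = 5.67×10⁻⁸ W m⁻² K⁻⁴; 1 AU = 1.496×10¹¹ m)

From T_eq⁴ = L(1−A)/(16πσd²): d = √[L(1−A)/(16πσT_eq⁴)].
d = √[8.04×10²⁶ × 0.50 / (16π × 5.67×10⁻⁸ × (194)⁴)] = 3.16×10¹¹ m = 2.11 AU.

d ≈ 2.11 AU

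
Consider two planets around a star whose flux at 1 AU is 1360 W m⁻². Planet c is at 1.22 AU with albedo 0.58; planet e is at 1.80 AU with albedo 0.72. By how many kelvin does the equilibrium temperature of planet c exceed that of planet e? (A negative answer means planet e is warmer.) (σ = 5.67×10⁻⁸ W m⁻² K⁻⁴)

T_eq = [S₀(1−A)/(4σd²)]^(1/4), so T ∝ (1−A)^(1/4) / √d.
T₁ = [1360×0.42/(4×5.67×10⁻⁸×1.22²)]^(1/4) = 202.82 K.
T₂ = [1360×0.28/(4×5.67×10⁻⁸×1.80²)]^(1/4) = 150.88 K.

ΔT ≈ 51.9 K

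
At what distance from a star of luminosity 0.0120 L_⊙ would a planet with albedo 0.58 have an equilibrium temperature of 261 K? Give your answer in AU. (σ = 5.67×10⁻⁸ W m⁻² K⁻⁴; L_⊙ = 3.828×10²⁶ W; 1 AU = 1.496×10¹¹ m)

L = 0.0120 × 3.828×10²⁶ = 4.59×10²⁴ W.
From T_eq⁴ = L(1−A)/(16πσd²): d = √[L(1−A)/(16πσT_eq⁴)].
d = √[4.59×10²⁴ × 0.42 / (16π × 5.67×10⁻⁸ × (261)⁴)] = 1.21×10¹⁰ m = 0.0807 AU.

d ≈ 0.0807 AU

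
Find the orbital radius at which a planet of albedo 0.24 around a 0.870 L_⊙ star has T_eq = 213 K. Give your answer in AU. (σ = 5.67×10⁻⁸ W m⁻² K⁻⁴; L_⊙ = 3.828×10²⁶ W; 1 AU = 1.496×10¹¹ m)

d ≈ 1.39 AU

L = 0.870 × 3.828×10²⁶ = 3.33×10²⁶ W.
From T_eq⁴ = L(1−A)/(16πσd²): d = √[L(1−A)/(16πσT_eq⁴)].
d = √[3.33×10²⁶ × 0.76 / (16π × 5.67×10⁻⁸ × (213)⁴)] = 2.08×10¹¹ m = 1.39 AU.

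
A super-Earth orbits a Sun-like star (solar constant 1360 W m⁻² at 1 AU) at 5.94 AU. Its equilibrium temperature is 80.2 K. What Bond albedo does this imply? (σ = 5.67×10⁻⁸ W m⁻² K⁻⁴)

Flux at 5.94 AU: S = 1360/5.94² = 38.5 W m⁻².
From T_eq⁴ = S(1−A)/(4σ): 1−A = 4σT_eq⁴/S.
1−A = 4 × 5.67×10⁻⁸ × (80.2)⁴ / 38.5 = 0.243.

A ≈ 0.76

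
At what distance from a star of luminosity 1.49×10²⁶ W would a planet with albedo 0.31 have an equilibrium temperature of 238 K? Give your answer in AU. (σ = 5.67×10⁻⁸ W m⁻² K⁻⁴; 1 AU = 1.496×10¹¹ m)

d ≈ 0.709 AU

From T_eq⁴ = L(1−A)/(16πσd²): d = √[L(1−A)/(16πσT_eq⁴)].
d = √[1.49×10²⁶ × 0.69 / (16π × 5.67×10⁻⁸ × (238)⁴)] = 1.06×10¹¹ m = 0.709 AU.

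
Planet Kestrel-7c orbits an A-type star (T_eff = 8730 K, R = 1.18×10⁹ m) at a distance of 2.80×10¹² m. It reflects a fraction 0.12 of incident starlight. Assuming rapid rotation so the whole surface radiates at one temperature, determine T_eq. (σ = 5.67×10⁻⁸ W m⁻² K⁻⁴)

L = 4πR_⋆²σT_⋆⁴ = 4π(1.18×10⁹)² × 5.67×10⁻⁸ × (8730)⁴ = 5.76×10²⁷ W.
S = L/(4πd²) = 58.5 W m⁻².
Energy balance: absorbed = emitted ⇒ πR²·S(1−A) = 4πR²·σT_eq⁴, so T_eq⁴ = S(1−A)/(4σ).
T_eq = [58.5 × 0.88 / (4 × 5.67×10⁻⁸)]^(1/4) = (2.27×10⁸)^(1/4) = 123 K.

T_eq ≈ 123 K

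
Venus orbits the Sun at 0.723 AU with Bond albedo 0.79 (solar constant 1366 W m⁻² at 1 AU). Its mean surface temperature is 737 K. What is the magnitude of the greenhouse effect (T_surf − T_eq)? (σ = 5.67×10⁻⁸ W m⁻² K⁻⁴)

ΔT ≈ 515.2 K

S = 1366/0.723² = 2613 W m⁻².
T_eq = [S(1−A)/(4σ)]^(1/4) = [2613×0.21/(4×5.67×10⁻⁸)]^(1/4) = 221.8 K.
ΔT = T_surf − T_eq = 737 − 221.8.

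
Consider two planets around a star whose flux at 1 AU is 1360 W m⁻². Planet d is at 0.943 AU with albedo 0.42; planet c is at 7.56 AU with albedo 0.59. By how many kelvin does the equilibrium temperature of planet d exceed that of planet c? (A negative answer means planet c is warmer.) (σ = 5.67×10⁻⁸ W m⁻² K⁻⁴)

T_eq = [S₀(1−A)/(4σd²)]^(1/4), so T ∝ (1−A)^(1/4) / √d.
T₁ = [1360×0.58/(4×5.67×10⁻⁸×0.943²)]^(1/4) = 250.08 K.
T₂ = [1360×0.41/(4×5.67×10⁻⁸×7.56²)]^(1/4) = 80.99 K.

ΔT ≈ 169.1 K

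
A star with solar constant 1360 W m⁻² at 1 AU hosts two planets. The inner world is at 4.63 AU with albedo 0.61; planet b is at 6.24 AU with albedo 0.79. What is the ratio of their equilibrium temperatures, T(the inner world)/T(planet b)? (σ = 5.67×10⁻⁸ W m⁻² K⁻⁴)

T_eq = [S₀(1−A)/(4σd²)]^(1/4), so T ∝ (1−A)^(1/4) / √d.
T₁ = [1360×0.39/(4×5.67×10⁻⁸×4.63²)]^(1/4) = 102.20 K.
T₂ = [1360×0.21/(4×5.67×10⁻⁸×6.24²)]^(1/4) = 75.41 K.

T₁/T₂ ≈ 1.355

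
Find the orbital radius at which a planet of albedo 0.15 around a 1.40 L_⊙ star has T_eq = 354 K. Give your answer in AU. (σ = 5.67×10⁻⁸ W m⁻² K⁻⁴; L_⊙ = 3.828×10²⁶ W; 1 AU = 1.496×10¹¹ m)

L = 1.40 × 3.828×10²⁶ = 5.36×10²⁶ W.
From T_eq⁴ = L(1−A)/(16πσd²): d = √[L(1−A)/(16πσT_eq⁴)].
d = √[5.36×10²⁶ × 0.85 / (16π × 5.67×10⁻⁸ × (354)⁴)] = 1.01×10¹¹ m = 0.674 AU.

d ≈ 0.674 AU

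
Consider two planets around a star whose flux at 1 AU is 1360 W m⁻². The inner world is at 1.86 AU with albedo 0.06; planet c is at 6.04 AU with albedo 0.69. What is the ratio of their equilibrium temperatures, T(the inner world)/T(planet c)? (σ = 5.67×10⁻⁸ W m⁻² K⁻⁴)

T_eq = [S₀(1−A)/(4σd²)]^(1/4), so T ∝ (1−A)^(1/4) / √d.
T₁ = [1360×0.94/(4×5.67×10⁻⁸×1.86²)]^(1/4) = 200.91 K.
T₂ = [1360×0.31/(4×5.67×10⁻⁸×6.04²)]^(1/4) = 84.49 K.

T₁/T₂ ≈ 2.378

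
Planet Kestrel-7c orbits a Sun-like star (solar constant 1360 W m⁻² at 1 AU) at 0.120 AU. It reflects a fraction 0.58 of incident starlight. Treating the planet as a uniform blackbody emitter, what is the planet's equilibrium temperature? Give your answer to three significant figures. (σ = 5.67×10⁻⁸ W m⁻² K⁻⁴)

T_eq ≈ 647 K

Flux at 0.120 AU: S = 1360/0.120² = 9.44×10⁴ W m⁻².
Energy balance: absorbed = emitted ⇒ πR²·S(1−A) = 4πR²·σT_eq⁴, so T_eq⁴ = S(1−A)/(4σ).
T_eq = [9.44×10⁴ × 0.42 / (4 × 5.67×10⁻⁸)]^(1/4) = (1.75×10¹¹)^(1/4) = 647 K.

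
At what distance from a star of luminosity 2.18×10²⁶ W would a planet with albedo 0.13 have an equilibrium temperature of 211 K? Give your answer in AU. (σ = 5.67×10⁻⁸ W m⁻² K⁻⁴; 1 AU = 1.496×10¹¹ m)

d ≈ 1.22 AU

From T_eq⁴ = L(1−A)/(16πσd²): d = √[L(1−A)/(16πσT_eq⁴)].
d = √[2.18×10²⁶ × 0.87 / (16π × 5.67×10⁻⁸ × (211)⁴)] = 1.83×10¹¹ m = 1.22 AU.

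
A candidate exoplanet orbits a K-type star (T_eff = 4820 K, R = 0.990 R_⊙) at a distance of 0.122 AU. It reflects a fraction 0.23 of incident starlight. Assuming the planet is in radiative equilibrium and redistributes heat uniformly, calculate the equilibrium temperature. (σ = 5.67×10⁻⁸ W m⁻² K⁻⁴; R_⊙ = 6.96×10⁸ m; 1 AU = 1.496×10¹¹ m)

R_⋆ = 0.990 × 6.96×10⁸ = 6.89×10⁸ m.
d = 0.122 AU = 1.83×10¹⁰ m.
L = 4πR_⋆²σT_⋆⁴ = 4π(6.89×10⁸)² × 5.67×10⁻⁸ × (4820)⁴ = 1.83×10²⁶ W.
S = L/(4πd²) = 4.36×10⁴ W m⁻².
Energy balance: absorbed = emitted ⇒ πR²·S(1−A) = 4πR²·σT_eq⁴, so T_eq⁴ = S(1−A)/(4σ).
T_eq = [4.36×10⁴ × 0.77 / (4 × 5.67×10⁻⁸)]^(1/4) = (1.48×10¹¹)^(1/4) = 620 K.

T_eq ≈ 620 K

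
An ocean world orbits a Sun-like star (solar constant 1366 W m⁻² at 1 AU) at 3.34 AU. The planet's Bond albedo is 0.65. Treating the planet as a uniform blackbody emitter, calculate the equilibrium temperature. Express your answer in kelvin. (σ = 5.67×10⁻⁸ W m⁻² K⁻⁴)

T_eq ≈ 117 K

Flux at 3.34 AU: S = 1366/3.34² = 122 W m⁻².
Energy balance: absorbed = emitted ⇒ πR²·S(1−A) = 4πR²·σT_eq⁴, so T_eq⁴ = S(1−A)/(4σ).
T_eq = [122 × 0.35 / (4 × 5.67×10⁻⁸)]^(1/4) = (1.89×10⁸)^(1/4) = 117 K.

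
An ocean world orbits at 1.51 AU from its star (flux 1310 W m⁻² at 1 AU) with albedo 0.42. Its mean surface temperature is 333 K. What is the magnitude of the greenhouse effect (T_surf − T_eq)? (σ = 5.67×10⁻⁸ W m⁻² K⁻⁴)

S = 1310/1.51² = 574.5 W m⁻².
T_eq = [S(1−A)/(4σ)]^(1/4) = [574.5×0.58/(4×5.67×10⁻⁸)]^(1/4) = 195.8 K.
ΔT = T_surf − T_eq = 333 − 195.8.

ΔT ≈ 137.2 K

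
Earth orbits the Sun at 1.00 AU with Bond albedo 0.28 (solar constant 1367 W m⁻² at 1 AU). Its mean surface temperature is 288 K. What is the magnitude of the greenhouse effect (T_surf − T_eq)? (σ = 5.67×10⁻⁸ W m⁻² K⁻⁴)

S = 1367/1.00² = 1367 W m⁻².
T_eq = [S(1−A)/(4σ)]^(1/4) = [1367×0.72/(4×5.67×10⁻⁸)]^(1/4) = 256.7 K.
ΔT = T_surf − T_eq = 288 − 256.7.

ΔT ≈ 31.3 K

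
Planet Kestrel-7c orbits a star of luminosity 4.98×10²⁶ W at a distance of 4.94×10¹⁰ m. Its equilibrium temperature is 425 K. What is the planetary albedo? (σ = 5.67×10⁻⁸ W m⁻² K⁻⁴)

Flux: S = L/(4πd²) = 4.98×10²⁶/(4π×(4.94×10¹⁰)²) = 1.62×10⁴ W m⁻².
From T_eq⁴ = S(1−A)/(4σ): 1−A = 4σT_eq⁴/S.
1−A = 4 × 5.67×10⁻⁸ × (425)⁴ / 1.62×10⁴ = 0.456.

A ≈ 0.54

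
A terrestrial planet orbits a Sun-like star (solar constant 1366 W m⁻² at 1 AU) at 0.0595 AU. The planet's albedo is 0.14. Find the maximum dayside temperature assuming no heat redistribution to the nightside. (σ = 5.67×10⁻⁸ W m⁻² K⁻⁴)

T_ss ≈ 1560 K

Flux at 0.0595 AU: S = 1366/0.0595² = 3.86×10⁵ W m⁻².
With no redistribution each surface element balances locally: S(1−A) = σT⁴.
T = [3.86×10⁵ × 0.86 / 5.67×10⁻⁸]^(1/4) = (5.85×10¹²)^(1/4) = 1560 K.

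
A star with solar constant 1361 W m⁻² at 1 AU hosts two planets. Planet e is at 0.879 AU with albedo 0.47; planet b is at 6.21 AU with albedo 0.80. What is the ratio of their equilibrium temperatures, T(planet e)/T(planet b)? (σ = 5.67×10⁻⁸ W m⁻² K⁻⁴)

T₁/T₂ ≈ 3.391

T_eq = [S₀(1−A)/(4σd²)]^(1/4), so T ∝ (1−A)^(1/4) / √d.
T₁ = [1361×0.53/(4×5.67×10⁻⁸×0.879²)]^(1/4) = 253.30 K.
T₂ = [1361×0.20/(4×5.67×10⁻⁸×6.21²)]^(1/4) = 74.69 K.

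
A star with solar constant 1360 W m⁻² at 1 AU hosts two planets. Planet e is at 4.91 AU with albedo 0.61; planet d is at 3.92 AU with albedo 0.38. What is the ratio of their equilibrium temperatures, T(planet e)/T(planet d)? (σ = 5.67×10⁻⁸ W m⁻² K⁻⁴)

T₁/T₂ ≈ 0.796

T_eq = [S₀(1−A)/(4σd²)]^(1/4), so T ∝ (1−A)^(1/4) / √d.
T₁ = [1360×0.39/(4×5.67×10⁻⁸×4.91²)]^(1/4) = 99.24 K.
T₂ = [1360×0.62/(4×5.67×10⁻⁸×3.92²)]^(1/4) = 124.72 K.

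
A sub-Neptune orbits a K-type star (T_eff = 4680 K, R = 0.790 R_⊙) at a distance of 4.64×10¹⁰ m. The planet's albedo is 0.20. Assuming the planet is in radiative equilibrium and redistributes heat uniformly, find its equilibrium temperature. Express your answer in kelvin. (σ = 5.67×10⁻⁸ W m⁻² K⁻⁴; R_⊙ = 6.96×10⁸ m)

T_eq ≈ 341 K

R_⋆ = 0.790 × 6.96×10⁸ = 5.50×10⁸ m.
L = 4πR_⋆²σT_⋆⁴ = 4π(5.50×10⁸)² × 5.67×10⁻⁸ × (4680)⁴ = 1.03×10²⁶ W.
S = L/(4πd²) = 3820 W m⁻².
Energy balance: absorbed = emitted ⇒ πR²·S(1−A) = 4πR²·σT_eq⁴, so T_eq⁴ = S(1−A)/(4σ).
T_eq = [3820 × 0.80 / (4 × 5.67×10⁻⁸)]^(1/4) = (1.35×10¹⁰)^(1/4) = 341 K.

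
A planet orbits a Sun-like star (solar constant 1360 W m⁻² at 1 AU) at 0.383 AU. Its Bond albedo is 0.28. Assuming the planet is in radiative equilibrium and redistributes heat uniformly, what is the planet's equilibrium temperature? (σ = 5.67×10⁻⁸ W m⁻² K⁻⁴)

Flux at 0.383 AU: S = 1360/0.383² = 9270 W m⁻².
Energy balance: absorbed = emitted ⇒ πR²·S(1−A) = 4πR²·σT_eq⁴, so T_eq⁴ = S(1−A)/(4σ).
T_eq = [9270 × 0.72 / (4 × 5.67×10⁻⁸)]^(1/4) = (2.94×10¹⁰)^(1/4) = 414 K.

T_eq ≈ 414 K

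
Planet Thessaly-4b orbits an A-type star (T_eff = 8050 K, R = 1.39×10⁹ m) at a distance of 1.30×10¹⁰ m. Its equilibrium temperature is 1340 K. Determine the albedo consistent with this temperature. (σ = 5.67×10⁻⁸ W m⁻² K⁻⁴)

A ≈ 0.73

L = 4πR_⋆²σT_⋆⁴ = 4π(1.39×10⁹)² × 5.67×10⁻⁸ × (8050)⁴ = 5.78×10²⁷ W.
S = L/(4πd²) = 2.72×10⁶ W m⁻².
From T_eq⁴ = S(1−A)/(4σ): 1−A = 4σT_eq⁴/S.
1−A = 4 × 5.67×10⁻⁸ × (1340)⁴ / 2.72×10⁶ = 0.269.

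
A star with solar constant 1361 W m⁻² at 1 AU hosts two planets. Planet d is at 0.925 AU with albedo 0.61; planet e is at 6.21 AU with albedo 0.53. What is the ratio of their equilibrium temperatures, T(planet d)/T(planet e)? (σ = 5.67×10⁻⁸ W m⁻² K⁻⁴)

T_eq = [S₀(1−A)/(4σd²)]^(1/4), so T ∝ (1−A)^(1/4) / √d.
T₁ = [1361×0.39/(4×5.67×10⁻⁸×0.925²)]^(1/4) = 228.69 K.
T₂ = [1361×0.47/(4×5.67×10⁻⁸×6.21²)]^(1/4) = 92.48 K.

T₁/T₂ ≈ 2.473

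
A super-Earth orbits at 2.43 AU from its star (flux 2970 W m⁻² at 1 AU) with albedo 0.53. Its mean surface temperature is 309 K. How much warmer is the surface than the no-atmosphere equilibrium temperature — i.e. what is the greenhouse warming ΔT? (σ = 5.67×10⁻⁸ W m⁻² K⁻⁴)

ΔT ≈ 129.3 K

S = 2970/2.43² = 503.0 W m⁻².
T_eq = [S(1−A)/(4σ)]^(1/4) = [503.0×0.47/(4×5.67×10⁻⁸)]^(1/4) = 179.7 K.
ΔT = T_surf − T_eq = 309 − 179.7.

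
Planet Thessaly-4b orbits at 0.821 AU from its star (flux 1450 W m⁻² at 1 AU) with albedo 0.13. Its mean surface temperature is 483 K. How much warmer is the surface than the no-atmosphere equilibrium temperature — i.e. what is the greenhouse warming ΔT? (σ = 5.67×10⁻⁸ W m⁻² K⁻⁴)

ΔT ≈ 181.6 K

S = 1450/0.821² = 2151 W m⁻².
T_eq = [S(1−A)/(4σ)]^(1/4) = [2151×0.87/(4×5.67×10⁻⁸)]^(1/4) = 301.4 K.
ΔT = T_surf − T_eq = 483 − 301.4.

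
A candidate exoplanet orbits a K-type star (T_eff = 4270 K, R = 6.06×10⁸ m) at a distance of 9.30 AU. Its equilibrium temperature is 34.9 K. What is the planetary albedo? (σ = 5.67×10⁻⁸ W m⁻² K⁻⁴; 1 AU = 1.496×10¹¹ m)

d = 9.30 AU = 1.39×10¹² m.
L = 4πR_⋆²σT_⋆⁴ = 4π(6.06×10⁸)² × 5.67×10⁻⁸ × (4270)⁴ = 8.70×10²⁵ W.
S = L/(4πd²) = 3.58 W m⁻².
From T_eq⁴ = S(1−A)/(4σ): 1−A = 4σT_eq⁴/S.
1−A = 4 × 5.67×10⁻⁸ × (34.9)⁴ / 3.58 = 0.094.

A ≈ 0.91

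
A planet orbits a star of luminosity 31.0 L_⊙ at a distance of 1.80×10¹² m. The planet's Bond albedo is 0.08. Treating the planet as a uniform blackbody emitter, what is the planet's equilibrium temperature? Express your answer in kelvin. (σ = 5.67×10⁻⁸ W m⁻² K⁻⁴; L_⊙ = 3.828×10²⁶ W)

L = 31.0 × 3.828×10²⁶ = 1.19×10²⁸ W.
Flux: S = L/(4πd²) = 1.19×10²⁸/(4π×(1.80×10¹²)²) = 291 W m⁻².
Energy balance: absorbed = emitted ⇒ πR²·S(1−A) = 4πR²·σT_eq⁴, so T_eq⁴ = S(1−A)/(4σ).
T_eq = [291 × 0.92 / (4 × 5.67×10⁻⁸)]^(1/4) = (1.18×10⁹)^(1/4) = 185 K.

T_eq ≈ 185 K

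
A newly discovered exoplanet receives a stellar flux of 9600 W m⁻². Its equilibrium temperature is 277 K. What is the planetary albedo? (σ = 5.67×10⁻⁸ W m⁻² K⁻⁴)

From T_eq⁴ = S(1−A)/(4σ): 1−A = 4σT_eq⁴/S.
1−A = 4 × 5.67×10⁻⁸ × (277)⁴ / 9600 = 0.139.

A ≈ 0.86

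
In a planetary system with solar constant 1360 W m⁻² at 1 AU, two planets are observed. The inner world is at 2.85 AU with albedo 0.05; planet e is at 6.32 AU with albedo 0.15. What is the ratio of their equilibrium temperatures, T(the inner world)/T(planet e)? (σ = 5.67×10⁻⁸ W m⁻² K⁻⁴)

T_eq = [S₀(1−A)/(4σd²)]^(1/4), so T ∝ (1−A)^(1/4) / √d.
T₁ = [1360×0.95/(4×5.67×10⁻⁸×2.85²)]^(1/4) = 162.74 K.
T₂ = [1360×0.85/(4×5.67×10⁻⁸×6.32²)]^(1/4) = 106.28 K.

T₁/T₂ ≈ 1.531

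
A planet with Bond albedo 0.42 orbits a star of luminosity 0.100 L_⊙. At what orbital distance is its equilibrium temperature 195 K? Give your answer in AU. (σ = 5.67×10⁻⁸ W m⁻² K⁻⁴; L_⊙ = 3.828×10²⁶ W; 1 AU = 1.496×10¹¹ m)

d ≈ 0.491 AU

L = 0.100 × 3.828×10²⁶ = 3.83×10²⁵ W.
From T_eq⁴ = L(1−A)/(16πσd²): d = √[L(1−A)/(16πσT_eq⁴)].
d = √[3.83×10²⁵ × 0.58 / (16π × 5.67×10⁻⁸ × (195)⁴)] = 7.34×10¹⁰ m = 0.491 AU.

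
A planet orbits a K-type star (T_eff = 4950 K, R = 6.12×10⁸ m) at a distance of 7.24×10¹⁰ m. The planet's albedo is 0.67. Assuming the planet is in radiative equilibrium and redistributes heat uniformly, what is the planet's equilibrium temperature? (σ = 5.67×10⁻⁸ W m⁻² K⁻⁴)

L = 4πR_⋆²σT_⋆⁴ = 4π(6.12×10⁸)² × 5.67×10⁻⁸ × (4950)⁴ = 1.60×10²⁶ W.
S = L/(4πd²) = 2430 W m⁻².
Energy balance: absorbed = emitted ⇒ πR²·S(1−A) = 4πR²·σT_eq⁴, so T_eq⁴ = S(1−A)/(4σ).
T_eq = [2430 × 0.33 / (4 × 5.67×10⁻⁸)]^(1/4) = (3.54×10⁹)^(1/4) = 244 K.

T_eq ≈ 244 K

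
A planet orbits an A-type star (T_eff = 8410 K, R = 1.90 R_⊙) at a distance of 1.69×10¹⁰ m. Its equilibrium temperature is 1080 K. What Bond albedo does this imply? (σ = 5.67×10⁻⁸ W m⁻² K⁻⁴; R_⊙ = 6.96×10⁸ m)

A ≈ 0.82

R_⋆ = 1.90 × 6.96×10⁸ = 1.32×10⁹ m.
L = 4πR_⋆²σT_⋆⁴ = 4π(1.32×10⁹)² × 5.67×10⁻⁸ × (8410)⁴ = 6.23×10²⁷ W.
S = L/(4πd²) = 1.74×10⁶ W m⁻².
From T_eq⁴ = S(1−A)/(4σ): 1−A = 4σT_eq⁴/S.
1−A = 4 × 5.67×10⁻⁸ × (1080)⁴ / 1.74×10⁶ = 0.178.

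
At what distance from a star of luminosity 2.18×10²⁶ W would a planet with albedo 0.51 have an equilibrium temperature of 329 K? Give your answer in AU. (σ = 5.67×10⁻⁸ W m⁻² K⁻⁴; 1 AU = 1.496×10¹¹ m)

d ≈ 0.378 AU

From T_eq⁴ = L(1−A)/(16πσd²): d = √[L(1−A)/(16πσT_eq⁴)].
d = √[2.18×10²⁶ × 0.49 / (16π × 5.67×10⁻⁸ × (329)⁴)] = 5.66×10¹⁰ m = 0.378 AU.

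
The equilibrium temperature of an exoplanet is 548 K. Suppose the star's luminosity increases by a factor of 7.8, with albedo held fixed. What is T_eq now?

T_eq ∝ L^(1/4) · d^(−1/2).
T′ = 548 × 7.8^(1/4) = 916 K.

T_eq ≈ 916 K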